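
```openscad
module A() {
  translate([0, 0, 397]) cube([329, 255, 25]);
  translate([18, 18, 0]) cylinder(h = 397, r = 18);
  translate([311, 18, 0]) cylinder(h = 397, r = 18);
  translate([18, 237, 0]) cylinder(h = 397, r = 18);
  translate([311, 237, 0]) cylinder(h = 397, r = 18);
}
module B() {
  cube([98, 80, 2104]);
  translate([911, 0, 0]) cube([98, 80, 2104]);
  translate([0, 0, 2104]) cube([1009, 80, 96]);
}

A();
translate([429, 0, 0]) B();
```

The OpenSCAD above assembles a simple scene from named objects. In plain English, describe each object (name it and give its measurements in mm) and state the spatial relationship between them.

A is a four-legged stool. The seat is 329×255 mm, 25 mm thick, top at z = 422 mm. It stands on four round legs, each 36 mm in diameter, from z = 0 to the seat underside, each leg's axis is inset half a diameter from the nearest pair of seat edges (so the leg's bounding box is flush with the corner).

B is a door frame. The clear opening is 813 mm wide and 2104 mm high. Two 98 mm wide jambs, 80 mm deep, stand either side of the opening from the floor to the top of the opening. A 96 mm thick head sits across the top of both jambs, spanning the full outside width of the frame.

The door frame is on the floor beside the stool on its +x side.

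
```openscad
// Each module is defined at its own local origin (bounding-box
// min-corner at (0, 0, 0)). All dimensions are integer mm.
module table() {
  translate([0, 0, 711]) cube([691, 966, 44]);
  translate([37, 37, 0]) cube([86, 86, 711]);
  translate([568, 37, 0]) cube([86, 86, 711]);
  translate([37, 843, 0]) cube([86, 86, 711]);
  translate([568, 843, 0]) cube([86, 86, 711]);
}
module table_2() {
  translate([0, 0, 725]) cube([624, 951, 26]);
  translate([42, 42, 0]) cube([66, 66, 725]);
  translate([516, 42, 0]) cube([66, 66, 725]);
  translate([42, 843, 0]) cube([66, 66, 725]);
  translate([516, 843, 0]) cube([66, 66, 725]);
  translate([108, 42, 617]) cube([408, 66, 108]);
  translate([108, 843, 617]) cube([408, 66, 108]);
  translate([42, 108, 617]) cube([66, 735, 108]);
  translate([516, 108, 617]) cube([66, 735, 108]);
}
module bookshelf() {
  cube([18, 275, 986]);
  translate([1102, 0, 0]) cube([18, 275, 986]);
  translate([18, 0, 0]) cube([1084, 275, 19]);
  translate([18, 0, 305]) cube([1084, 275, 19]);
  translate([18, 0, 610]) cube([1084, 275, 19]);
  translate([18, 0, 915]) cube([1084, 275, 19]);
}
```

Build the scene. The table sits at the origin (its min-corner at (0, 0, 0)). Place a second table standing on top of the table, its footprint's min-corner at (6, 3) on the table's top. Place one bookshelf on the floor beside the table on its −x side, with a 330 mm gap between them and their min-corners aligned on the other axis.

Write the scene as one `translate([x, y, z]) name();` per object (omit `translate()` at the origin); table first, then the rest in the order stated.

table();
translate([6, 3, 755]) table_2();
translate([-1450, 0, 0]) bookshelf();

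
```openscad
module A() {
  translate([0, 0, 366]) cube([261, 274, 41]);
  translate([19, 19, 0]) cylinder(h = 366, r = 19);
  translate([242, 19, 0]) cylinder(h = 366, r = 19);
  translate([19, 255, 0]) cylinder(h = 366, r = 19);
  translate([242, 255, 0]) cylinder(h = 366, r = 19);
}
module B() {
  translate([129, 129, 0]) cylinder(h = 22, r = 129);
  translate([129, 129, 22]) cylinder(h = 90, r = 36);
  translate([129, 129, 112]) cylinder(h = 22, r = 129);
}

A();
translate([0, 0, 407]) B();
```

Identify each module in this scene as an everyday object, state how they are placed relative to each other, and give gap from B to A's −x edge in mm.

The spool's min-x is at 0; the stool's min-x is 0; gap = 0 mm.

A is a stool. B is a spool. The spool is on top of the stool. The gap from the spool to the stool's −x edge is 0 mm.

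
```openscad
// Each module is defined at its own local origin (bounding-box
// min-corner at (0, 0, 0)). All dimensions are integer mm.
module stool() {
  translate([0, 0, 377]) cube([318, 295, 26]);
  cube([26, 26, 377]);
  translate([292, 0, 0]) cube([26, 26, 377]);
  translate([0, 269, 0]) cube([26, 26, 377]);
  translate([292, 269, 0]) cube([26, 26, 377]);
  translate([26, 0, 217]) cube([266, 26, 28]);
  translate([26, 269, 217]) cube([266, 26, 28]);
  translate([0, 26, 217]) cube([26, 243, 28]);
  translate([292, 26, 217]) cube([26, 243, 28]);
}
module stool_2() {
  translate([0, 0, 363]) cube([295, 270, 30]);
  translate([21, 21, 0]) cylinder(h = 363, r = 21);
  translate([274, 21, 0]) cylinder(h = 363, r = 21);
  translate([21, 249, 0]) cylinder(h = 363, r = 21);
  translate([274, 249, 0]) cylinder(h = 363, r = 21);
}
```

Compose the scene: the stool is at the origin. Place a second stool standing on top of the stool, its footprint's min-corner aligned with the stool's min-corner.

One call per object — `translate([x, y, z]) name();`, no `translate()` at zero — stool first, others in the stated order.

stool();
translate([0, 0, 403]) stool_2();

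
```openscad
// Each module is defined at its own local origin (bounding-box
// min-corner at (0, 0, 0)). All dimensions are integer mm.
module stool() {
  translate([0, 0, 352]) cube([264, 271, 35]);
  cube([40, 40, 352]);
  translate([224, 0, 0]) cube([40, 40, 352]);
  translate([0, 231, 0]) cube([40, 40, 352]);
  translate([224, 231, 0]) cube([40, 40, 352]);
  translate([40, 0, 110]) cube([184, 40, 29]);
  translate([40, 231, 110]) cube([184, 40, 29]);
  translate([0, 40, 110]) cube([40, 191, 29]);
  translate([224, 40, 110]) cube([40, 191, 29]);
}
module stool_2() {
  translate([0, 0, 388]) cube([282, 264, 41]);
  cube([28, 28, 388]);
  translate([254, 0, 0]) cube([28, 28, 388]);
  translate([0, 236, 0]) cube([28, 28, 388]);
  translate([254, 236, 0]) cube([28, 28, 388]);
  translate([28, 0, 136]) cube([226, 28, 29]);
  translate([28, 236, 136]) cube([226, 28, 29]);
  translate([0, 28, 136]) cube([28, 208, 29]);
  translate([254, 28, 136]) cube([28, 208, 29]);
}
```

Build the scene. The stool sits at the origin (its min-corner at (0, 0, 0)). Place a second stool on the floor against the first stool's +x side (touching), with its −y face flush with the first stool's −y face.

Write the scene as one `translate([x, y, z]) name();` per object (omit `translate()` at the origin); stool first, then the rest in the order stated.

stool();
translate([264, 0, 0]) stool_2();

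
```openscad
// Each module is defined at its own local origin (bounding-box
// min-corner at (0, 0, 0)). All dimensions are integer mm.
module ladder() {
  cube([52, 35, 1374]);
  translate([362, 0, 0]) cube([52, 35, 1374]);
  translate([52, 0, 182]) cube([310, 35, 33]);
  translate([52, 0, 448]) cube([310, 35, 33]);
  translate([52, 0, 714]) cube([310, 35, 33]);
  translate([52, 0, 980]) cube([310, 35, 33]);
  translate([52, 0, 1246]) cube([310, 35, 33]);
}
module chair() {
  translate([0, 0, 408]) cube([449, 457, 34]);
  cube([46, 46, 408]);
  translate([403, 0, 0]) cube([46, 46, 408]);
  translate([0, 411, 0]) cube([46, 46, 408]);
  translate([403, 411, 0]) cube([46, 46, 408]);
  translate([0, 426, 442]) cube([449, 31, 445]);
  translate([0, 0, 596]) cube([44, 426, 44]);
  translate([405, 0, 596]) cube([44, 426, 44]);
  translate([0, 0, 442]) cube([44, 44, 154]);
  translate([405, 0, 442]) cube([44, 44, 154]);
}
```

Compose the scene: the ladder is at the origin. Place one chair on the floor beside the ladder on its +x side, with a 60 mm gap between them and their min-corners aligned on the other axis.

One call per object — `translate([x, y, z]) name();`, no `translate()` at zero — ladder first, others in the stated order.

ladder();
translate([474, 0, 0]) chair();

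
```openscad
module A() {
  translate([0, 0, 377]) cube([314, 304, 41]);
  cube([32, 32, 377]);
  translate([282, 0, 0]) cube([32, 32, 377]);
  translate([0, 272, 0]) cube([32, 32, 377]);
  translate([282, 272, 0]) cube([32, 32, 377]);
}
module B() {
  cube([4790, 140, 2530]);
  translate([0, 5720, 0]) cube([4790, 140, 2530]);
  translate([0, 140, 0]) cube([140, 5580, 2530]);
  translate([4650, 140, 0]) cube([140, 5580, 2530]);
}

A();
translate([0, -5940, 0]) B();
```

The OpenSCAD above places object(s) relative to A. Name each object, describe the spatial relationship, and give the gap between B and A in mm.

A is a stool. B is a house frame. The house frame is on the floor beside the stool on its −y side. The gap between the house frame and the stool is 80 mm.

The house frame's nearest face is 80 mm from the stool's −y face.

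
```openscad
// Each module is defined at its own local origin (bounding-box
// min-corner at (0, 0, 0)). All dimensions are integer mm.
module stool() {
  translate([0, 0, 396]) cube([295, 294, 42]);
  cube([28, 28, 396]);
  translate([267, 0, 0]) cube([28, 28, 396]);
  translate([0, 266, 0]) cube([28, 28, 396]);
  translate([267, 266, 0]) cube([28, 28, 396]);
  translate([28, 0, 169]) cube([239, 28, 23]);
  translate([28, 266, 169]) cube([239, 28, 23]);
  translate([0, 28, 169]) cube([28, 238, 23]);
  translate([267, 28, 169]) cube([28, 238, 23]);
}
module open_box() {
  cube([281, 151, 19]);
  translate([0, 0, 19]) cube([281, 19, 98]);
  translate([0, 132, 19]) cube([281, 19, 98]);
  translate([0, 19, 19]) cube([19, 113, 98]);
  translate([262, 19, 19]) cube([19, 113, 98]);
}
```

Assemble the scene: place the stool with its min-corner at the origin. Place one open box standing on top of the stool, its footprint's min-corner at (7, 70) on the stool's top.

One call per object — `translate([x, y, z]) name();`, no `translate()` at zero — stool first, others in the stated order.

stool();
translate([7, 70, 438]) open_box();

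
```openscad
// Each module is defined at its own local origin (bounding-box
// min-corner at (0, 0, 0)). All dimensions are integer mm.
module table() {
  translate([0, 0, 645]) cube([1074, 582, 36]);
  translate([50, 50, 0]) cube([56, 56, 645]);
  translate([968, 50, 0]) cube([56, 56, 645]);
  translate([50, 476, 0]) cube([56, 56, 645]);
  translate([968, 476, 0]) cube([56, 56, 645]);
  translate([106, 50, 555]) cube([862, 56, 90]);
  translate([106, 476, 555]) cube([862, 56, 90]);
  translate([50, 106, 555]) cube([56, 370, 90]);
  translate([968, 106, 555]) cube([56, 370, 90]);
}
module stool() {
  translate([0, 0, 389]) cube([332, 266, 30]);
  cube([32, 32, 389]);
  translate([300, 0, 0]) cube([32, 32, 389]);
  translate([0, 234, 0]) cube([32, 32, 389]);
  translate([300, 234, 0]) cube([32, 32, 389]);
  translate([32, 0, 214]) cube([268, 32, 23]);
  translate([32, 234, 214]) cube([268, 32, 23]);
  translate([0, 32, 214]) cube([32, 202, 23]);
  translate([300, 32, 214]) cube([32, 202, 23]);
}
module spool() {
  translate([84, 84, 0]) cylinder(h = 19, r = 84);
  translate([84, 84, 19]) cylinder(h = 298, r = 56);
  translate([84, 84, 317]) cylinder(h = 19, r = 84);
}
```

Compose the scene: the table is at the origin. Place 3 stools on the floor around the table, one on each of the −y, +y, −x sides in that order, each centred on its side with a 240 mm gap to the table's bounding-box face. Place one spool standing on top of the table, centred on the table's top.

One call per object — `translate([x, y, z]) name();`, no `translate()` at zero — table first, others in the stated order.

table();
translate([371, -506, 0]) stool();
translate([371, 822, 0]) stool();
translate([-572, 158, 0]) stool();
translate([453, 207, 681]) spool();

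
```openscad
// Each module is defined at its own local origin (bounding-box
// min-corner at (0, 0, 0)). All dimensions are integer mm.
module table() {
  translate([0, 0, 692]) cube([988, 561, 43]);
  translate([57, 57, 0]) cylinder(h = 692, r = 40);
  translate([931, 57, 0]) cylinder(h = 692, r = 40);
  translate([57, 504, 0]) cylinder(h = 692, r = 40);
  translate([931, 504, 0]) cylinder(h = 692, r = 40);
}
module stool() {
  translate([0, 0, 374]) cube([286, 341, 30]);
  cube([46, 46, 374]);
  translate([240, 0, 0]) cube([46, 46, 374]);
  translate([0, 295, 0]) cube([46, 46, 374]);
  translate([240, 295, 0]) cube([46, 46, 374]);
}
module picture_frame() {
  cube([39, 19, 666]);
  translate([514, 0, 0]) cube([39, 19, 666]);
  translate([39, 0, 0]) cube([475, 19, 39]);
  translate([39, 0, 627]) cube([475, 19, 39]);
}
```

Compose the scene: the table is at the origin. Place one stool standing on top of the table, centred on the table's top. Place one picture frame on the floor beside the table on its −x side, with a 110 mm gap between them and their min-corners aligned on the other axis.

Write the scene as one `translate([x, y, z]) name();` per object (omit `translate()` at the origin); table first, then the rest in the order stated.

table();
translate([351, 110, 735]) stool();
translate([-663, 0, 0]) picture_frame();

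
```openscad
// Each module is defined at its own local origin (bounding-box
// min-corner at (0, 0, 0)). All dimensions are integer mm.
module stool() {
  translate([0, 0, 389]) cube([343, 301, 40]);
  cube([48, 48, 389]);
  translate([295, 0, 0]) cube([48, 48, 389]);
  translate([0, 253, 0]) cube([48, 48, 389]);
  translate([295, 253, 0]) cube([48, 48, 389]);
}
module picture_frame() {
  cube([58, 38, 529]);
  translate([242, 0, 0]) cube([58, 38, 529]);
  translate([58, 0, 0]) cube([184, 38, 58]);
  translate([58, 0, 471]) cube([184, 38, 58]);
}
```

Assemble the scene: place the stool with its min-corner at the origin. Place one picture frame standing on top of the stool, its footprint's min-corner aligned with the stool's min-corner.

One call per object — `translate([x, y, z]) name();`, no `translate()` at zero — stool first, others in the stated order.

stool();
translate([0, 0, 429]) picture_frame();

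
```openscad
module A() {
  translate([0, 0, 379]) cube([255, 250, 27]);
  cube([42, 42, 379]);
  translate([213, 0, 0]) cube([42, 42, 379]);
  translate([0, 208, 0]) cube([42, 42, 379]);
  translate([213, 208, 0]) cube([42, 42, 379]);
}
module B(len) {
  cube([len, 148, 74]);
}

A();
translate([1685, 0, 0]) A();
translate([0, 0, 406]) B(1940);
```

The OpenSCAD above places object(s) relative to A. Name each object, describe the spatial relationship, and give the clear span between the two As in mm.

Second stool starts at x = 1685; first ends at x = 255; clear span = 1685 − 255 = 1430 mm.

A is a stool. B is a beam. A beam spans the tops of two stools. The clear span between the two stools is 1430 mm.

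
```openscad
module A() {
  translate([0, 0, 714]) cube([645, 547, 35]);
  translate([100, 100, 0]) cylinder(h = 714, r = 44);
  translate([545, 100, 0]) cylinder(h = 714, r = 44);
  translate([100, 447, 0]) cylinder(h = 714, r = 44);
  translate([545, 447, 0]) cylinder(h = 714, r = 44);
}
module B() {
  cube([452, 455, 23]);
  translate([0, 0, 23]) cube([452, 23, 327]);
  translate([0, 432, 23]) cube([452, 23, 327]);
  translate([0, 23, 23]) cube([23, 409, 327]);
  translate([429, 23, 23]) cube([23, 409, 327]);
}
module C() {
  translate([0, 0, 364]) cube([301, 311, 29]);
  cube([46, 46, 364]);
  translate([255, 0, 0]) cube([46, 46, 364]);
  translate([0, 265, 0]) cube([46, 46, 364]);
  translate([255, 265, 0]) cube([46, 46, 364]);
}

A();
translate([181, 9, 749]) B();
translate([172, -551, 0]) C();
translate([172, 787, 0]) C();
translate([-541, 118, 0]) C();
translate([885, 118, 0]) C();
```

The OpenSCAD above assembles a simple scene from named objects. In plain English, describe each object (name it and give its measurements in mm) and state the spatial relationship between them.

A is a table with a 645×547 mm rectangular top, 35 mm thick, top surface at z = 749 mm, supported by four round legs of 88 mm diameter, each leg's bounding box inset 56 mm from the nearest pair of top edges, running from the floor.

B is an open-topped rectangular box: outside dimensions 452×455×350 mm, with a uniform wall and base thickness of 23 mm. The base is a full 452×455 slab on the floor; four walls sit on top of the base. The front and back walls (the −y and +y sides) span the full width; the two side walls fit between them.

C is a four-legged stool. The seat is 301×311 mm, 29 mm thick, top at z = 393 mm. It stands on four square legs, each 46×46 mm in cross-section, from z = 0 to the seat underside, each flush with a corner of the seat.

The open box is on top of the table. Four stools sit around the table at the −y, +y, −x, +x sides.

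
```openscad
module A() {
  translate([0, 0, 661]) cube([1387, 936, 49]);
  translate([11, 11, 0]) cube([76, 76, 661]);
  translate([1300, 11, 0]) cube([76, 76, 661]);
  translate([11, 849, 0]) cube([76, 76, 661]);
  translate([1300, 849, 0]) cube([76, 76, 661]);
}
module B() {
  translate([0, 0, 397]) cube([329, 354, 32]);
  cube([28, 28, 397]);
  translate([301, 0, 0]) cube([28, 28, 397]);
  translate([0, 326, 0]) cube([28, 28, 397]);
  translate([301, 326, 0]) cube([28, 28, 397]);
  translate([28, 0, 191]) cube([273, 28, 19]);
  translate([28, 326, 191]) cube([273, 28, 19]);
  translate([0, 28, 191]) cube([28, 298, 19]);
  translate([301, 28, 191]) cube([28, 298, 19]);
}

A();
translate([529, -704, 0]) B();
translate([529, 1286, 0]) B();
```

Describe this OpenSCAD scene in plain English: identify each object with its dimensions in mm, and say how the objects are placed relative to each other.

A is a rectangular dining table. The top is 1387×936×49 mm with its upper surface at z = 710 mm. It stands on four 76×76 mm square legs, each inset 11 mm from the nearest pair of top edges, running from the floor to the underside of the top.

B is a simple wooden stool: a rectangular seat 329 mm (x) by 354 mm (y), 32 mm thick, top face at z = 429 mm, on four square legs, each 28×28 mm in cross-section. The legs rest on z = 0, each flush with a corner of the seat. Four stretchers, 28 mm wide and 19 mm tall, connect adjacent legs with their undersides at z = 191 mm, each running between the inner faces of the legs it joins and aligned with the legs' outer faces on the other axis.

Two stools sit around the table at the −y, +y sides.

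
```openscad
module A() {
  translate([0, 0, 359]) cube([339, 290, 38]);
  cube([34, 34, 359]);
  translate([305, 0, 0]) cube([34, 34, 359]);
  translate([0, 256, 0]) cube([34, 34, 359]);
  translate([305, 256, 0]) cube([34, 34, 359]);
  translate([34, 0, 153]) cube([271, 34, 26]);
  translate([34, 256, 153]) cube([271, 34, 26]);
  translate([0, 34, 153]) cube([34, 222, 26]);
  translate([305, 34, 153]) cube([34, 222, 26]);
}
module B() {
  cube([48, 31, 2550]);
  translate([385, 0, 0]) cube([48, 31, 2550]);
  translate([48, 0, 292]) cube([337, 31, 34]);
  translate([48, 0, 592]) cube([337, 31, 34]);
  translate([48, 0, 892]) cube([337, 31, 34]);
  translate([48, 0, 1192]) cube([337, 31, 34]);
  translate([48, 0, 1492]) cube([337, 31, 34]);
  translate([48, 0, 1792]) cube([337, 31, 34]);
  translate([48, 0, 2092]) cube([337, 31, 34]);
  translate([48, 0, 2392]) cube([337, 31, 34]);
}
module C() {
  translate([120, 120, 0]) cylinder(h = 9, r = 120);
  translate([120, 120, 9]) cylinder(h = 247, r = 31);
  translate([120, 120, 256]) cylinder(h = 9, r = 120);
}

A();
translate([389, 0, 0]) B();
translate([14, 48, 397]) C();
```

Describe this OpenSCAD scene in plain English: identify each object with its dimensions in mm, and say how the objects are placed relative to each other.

A is a simple wooden stool: a rectangular seat 339 mm (x) by 290 mm (y), 38 mm thick, top face at z = 397 mm, on four square legs, each 34×34 mm in cross-section. The legs rest on z = 0, each flush with a corner of the seat. Four stretchers, 34 mm wide and 26 mm tall, connect adjacent legs with their undersides at z = 153 mm, each running between the inner faces of the legs it joins and aligned with the legs' outer faces on the other axis.

B is a straight ladder. Two 48×31 mm vertical rails, 2550 mm tall, stand 433 mm apart (outside-to-outside) with their front faces coplanar on the −y side. 8 rungs, each 31 mm deep and 34 mm tall, span between the inner faces of the rails, front faces flush with the rails. The lowest rung's underside is at z = 292 mm and rungs are spaced 300 mm apart (underside to underside).

C is a spool: two coaxial disc flanges of radius 120 mm and thickness 9 mm, joined by a core cylinder of radius 31 mm and height 247 mm. The lower flange rests on z = 0 and the three cylinders share a vertical axis.

The ladder is on the floor beside the stool on its +x side. The spool is on top of the stool.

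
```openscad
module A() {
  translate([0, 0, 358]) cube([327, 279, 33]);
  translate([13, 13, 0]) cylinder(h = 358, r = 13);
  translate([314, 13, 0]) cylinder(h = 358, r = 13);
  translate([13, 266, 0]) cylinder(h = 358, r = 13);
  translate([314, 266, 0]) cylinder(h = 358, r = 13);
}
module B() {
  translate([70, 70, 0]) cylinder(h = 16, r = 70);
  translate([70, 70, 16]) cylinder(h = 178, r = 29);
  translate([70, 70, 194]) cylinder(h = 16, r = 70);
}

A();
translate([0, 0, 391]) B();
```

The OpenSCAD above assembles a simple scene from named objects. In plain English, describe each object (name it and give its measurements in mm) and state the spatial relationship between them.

A is a four-legged stool. The seat is a 327×279×33 mm slab whose top surface is at z = 391 mm; four round legs, each 26 mm in diameter, run from the floor (z = 0) to the underside of the seat, each leg's axis is inset half a diameter from the nearest pair of seat edges (so the leg's bounding box is flush with the corner).

B is a spool: two coaxial disc flanges of radius 70 mm and thickness 16 mm, joined by a core cylinder of radius 29 mm and height 178 mm. The lower flange rests on z = 0 and the three cylinders share a vertical axis.

The spool is on top of the stool.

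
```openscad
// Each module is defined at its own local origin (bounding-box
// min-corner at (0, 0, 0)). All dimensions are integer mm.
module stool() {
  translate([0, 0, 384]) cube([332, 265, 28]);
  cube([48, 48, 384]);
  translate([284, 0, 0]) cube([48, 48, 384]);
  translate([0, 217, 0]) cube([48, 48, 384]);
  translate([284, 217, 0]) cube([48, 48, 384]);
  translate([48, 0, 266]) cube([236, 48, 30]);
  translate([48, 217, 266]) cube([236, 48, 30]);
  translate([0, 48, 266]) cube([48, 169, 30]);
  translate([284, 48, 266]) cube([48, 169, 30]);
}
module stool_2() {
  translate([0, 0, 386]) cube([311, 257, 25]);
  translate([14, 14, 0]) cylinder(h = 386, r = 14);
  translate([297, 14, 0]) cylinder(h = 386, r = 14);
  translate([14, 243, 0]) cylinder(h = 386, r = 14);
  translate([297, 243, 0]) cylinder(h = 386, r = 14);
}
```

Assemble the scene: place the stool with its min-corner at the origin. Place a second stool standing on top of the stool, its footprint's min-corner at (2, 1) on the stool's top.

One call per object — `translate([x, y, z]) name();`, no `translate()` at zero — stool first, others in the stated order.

stool();
translate([2, 1, 412]) stool_2();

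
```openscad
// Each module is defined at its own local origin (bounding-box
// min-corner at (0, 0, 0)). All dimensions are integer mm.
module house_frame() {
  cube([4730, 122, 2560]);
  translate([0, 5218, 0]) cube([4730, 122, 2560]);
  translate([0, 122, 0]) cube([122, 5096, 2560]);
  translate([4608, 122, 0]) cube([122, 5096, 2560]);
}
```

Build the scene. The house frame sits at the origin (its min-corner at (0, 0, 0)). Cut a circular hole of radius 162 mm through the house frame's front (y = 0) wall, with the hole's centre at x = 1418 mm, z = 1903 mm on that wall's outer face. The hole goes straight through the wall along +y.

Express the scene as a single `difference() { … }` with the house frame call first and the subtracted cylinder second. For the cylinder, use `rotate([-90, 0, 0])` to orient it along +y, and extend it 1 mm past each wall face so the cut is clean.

difference() {
  house_frame();
  translate([1418, -1, 1903]) rotate([-90, 0, 0]) cylinder(h = 124, r = 162);
}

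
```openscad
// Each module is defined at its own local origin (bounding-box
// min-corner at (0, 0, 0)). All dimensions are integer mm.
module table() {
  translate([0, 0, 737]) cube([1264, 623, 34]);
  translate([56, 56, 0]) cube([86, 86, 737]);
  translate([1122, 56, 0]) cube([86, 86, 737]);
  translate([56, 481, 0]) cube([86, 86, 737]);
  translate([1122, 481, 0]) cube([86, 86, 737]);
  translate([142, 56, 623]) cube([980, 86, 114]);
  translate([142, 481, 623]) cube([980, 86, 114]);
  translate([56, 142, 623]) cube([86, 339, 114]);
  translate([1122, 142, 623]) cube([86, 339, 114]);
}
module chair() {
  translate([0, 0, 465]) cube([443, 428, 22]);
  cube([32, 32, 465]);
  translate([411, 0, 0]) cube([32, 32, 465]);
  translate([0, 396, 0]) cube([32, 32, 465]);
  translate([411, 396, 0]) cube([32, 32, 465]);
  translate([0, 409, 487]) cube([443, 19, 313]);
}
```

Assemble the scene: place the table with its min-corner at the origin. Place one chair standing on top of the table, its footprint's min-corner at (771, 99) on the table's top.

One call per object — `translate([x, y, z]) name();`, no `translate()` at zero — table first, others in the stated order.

table();
translate([771, 99, 771]) chair();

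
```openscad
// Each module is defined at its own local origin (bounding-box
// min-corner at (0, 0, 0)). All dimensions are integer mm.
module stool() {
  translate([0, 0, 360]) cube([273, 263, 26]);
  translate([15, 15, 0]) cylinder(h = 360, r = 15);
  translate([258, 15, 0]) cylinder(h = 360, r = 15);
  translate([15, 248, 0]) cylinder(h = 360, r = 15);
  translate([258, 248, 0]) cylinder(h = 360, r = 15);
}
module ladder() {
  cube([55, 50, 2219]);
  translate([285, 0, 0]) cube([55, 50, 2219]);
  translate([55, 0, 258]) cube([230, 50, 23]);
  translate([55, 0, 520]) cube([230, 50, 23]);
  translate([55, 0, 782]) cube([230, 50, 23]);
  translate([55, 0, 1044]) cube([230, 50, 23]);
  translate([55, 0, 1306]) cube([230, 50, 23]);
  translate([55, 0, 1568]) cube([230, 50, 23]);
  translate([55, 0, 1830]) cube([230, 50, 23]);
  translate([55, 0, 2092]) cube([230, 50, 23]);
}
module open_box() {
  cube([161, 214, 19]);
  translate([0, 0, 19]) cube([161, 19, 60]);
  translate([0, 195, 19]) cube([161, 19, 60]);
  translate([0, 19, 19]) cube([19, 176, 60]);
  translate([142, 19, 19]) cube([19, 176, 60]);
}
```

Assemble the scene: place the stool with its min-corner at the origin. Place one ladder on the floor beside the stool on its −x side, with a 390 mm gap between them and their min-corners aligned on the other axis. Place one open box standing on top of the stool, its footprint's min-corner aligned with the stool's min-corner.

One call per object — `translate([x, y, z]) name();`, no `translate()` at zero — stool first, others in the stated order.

stool();
translate([-730, 0, 0]) ladder();
translate([0, 0, 386]) open_box();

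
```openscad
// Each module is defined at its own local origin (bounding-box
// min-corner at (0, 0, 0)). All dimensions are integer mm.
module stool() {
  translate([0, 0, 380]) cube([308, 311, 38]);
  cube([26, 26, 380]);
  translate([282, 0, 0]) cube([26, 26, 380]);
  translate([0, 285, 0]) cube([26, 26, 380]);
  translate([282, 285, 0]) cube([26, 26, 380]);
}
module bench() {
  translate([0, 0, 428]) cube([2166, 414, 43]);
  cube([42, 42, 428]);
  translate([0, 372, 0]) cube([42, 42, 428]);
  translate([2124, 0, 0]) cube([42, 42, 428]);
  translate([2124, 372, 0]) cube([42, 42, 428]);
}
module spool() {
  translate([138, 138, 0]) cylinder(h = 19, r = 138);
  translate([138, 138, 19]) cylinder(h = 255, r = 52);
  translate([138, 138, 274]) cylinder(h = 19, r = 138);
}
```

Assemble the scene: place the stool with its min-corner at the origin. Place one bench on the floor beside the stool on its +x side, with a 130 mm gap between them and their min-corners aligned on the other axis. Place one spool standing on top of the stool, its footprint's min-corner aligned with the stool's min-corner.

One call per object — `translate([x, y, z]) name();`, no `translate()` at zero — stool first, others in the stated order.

stool();
translate([438, 0, 0]) bench();
translate([0, 0, 418]) spool();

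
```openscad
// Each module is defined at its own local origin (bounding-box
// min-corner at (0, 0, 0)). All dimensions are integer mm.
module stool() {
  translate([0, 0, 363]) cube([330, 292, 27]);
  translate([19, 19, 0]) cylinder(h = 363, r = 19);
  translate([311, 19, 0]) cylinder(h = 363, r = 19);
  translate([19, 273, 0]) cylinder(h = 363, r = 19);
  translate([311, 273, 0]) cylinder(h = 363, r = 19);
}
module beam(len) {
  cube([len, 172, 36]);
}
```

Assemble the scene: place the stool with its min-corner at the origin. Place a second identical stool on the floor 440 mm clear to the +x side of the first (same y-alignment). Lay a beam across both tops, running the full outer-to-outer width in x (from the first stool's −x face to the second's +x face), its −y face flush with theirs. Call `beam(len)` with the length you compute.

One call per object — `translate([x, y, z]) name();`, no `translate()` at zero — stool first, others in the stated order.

stool();
translate([770, 0, 0]) stool();
translate([0, 0, 390]) beam(1100);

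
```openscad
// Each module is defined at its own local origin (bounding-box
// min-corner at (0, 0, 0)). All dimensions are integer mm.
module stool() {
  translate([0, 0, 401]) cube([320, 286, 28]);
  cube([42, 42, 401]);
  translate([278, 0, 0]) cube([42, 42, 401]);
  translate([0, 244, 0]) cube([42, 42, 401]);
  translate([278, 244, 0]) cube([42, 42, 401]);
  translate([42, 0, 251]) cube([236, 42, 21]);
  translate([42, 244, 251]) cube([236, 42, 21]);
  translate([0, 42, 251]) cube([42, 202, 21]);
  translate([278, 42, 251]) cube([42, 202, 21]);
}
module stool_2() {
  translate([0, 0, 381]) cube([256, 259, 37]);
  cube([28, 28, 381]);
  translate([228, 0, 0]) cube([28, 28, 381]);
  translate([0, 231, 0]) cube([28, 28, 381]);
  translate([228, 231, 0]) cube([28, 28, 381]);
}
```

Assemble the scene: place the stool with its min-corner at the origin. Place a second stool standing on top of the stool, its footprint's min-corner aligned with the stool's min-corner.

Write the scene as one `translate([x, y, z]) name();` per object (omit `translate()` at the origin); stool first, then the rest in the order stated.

stool();
translate([0, 0, 429]) stool_2();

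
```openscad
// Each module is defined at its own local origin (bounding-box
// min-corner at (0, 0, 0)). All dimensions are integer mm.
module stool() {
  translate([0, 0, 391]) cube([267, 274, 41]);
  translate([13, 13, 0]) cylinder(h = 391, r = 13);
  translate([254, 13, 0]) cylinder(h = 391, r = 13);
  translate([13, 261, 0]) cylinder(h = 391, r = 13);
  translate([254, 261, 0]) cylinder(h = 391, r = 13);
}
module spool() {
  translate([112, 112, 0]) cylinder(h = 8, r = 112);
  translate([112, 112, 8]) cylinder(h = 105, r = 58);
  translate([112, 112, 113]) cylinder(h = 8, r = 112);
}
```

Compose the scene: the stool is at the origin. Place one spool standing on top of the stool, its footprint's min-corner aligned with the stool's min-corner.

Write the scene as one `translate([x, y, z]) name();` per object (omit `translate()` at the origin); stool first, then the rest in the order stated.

stool();
translate([0, 0, 432]) spool();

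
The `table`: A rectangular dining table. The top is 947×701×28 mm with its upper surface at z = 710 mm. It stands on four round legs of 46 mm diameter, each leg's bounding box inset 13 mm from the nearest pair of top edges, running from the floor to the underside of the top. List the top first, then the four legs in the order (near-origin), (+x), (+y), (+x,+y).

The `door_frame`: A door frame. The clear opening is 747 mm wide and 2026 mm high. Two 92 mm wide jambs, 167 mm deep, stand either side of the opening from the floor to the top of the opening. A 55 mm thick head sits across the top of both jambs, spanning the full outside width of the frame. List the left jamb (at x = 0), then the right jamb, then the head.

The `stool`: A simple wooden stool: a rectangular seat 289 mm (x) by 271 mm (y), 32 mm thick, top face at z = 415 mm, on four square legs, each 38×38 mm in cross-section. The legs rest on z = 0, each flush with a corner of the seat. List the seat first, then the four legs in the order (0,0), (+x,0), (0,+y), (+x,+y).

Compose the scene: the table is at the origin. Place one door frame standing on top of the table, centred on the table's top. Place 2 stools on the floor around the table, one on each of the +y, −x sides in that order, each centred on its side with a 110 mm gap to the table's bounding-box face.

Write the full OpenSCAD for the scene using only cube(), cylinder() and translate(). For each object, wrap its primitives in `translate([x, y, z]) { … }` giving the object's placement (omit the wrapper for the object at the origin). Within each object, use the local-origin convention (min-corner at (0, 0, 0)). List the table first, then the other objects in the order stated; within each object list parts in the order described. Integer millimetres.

translate([0, 0, 682]) cube([947, 701, 28]);
translate([36, 36, 0]) cylinder(h = 682, r = 23);
translate([911, 36, 0]) cylinder(h = 682, r = 23);
translate([36, 665, 0]) cylinder(h = 682, r = 23);
translate([911, 665, 0]) cylinder(h = 682, r = 23);
translate([8, 267, 710]) {
  cube([92, 167, 2026]);
  translate([839, 0, 0]) cube([92, 167, 2026]);
  translate([0, 0, 2026]) cube([931, 167, 55]);
}
translate([329, 811, 0]) {
  translate([0, 0, 383]) cube([289, 271, 32]);
  cube([38, 38, 383]);
  translate([251, 0, 0]) cube([38, 38, 383]);
  translate([0, 233, 0]) cube([38, 38, 383]);
  translate([251, 233, 0]) cube([38, 38, 383]);
}
translate([-399, 215, 0]) {
  translate([0, 0, 383]) cube([289, 271, 32]);
  cube([38, 38, 383]);
  translate([251, 0, 0]) cube([38, 38, 383]);
  translate([0, 233, 0]) cube([38, 38, 383]);
  translate([251, 233, 0]) cube([38, 38, 383]);
}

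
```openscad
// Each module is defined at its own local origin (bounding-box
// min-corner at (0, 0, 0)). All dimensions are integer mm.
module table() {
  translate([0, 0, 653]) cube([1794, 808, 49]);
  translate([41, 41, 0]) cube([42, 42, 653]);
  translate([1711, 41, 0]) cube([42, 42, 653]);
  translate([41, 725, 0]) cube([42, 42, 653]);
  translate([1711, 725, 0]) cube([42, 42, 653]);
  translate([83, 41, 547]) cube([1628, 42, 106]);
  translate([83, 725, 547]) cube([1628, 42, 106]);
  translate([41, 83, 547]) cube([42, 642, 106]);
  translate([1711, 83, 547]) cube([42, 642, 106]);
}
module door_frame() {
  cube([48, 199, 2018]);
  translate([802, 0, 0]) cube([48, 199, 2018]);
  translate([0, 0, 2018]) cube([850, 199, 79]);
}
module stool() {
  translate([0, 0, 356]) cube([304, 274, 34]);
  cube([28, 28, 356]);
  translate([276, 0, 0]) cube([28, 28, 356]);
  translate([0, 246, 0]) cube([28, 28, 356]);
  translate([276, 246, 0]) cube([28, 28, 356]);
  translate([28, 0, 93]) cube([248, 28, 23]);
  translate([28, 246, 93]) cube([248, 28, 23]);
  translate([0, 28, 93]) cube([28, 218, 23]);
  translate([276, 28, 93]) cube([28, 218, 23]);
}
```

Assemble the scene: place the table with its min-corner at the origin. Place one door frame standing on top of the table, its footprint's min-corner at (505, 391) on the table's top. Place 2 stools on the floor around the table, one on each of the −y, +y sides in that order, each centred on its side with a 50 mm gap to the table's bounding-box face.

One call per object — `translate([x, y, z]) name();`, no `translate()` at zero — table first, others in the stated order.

table();
translate([505, 391, 702]) door_frame();
translate([745, -324, 0]) stool();
translate([745, 858, 0]) stool();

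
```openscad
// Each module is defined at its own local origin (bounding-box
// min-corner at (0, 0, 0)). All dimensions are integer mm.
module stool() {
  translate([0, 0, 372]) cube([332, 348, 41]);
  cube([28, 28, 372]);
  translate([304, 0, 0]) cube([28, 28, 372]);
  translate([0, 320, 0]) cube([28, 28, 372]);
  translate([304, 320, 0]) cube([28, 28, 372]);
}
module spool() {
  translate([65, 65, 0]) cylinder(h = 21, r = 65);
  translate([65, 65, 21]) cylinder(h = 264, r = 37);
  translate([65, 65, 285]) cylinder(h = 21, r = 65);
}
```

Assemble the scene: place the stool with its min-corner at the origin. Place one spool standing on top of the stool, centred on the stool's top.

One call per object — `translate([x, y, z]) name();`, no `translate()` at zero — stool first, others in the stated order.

stool();
translate([101, 109, 413]) spool();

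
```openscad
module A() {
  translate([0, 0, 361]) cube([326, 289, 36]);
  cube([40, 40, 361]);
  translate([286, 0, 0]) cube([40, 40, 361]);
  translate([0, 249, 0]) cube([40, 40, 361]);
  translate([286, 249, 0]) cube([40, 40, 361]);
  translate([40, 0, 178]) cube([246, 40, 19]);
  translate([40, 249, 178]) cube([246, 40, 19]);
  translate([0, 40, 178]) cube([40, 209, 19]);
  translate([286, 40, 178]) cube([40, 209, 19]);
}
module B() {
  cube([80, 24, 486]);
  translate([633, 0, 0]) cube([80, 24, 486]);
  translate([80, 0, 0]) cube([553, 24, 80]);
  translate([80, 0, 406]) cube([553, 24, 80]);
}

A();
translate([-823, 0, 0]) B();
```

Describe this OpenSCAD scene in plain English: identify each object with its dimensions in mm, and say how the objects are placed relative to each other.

A is a four-legged stool. The seat is a 326×289×36 mm slab whose top surface is at z = 397 mm; four square legs, each 40×40 mm in cross-section, run from the floor (z = 0) to the underside of the seat, each flush with a corner of the seat. Four stretchers, 40 mm wide and 19 mm tall, connect adjacent legs with their undersides at z = 178 mm, each running between the inner faces of the legs it joins and aligned with the legs' outer faces on the other axis.

B is a rectangular picture frame lying in the x–z plane (depth along y). The opening is 553 mm wide (x) by 326 mm tall (z), surrounded by a border 80 mm wide on all four sides. The frame is 24 mm deep and is made of two full-height vertical stiles with two horizontal rails fitted between them.

The picture frame is on the floor beside the stool on its −x side.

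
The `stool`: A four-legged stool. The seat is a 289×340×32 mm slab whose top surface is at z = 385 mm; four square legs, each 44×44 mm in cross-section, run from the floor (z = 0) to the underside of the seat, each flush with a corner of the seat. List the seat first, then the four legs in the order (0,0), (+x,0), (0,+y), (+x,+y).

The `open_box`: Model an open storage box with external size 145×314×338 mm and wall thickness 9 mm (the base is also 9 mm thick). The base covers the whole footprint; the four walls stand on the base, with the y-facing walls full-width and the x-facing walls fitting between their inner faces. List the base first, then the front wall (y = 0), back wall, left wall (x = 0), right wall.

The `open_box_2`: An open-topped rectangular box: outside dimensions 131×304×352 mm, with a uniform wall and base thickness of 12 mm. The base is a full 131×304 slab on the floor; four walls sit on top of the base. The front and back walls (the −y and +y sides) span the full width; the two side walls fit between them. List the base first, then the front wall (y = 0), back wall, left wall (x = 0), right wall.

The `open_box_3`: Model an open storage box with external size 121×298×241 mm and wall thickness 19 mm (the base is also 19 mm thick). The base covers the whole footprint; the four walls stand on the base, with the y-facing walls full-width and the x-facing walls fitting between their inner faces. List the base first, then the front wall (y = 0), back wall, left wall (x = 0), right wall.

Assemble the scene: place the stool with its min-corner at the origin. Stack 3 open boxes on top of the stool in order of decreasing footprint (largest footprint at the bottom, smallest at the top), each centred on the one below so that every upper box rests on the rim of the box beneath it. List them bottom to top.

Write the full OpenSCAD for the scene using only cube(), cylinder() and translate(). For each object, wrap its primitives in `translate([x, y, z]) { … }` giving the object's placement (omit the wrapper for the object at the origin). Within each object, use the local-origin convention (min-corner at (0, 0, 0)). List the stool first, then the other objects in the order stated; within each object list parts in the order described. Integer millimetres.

translate([0, 0, 353]) cube([289, 340, 32]);
cube([44, 44, 353]);
translate([245, 0, 0]) cube([44, 44, 353]);
translate([0, 296, 0]) cube([44, 44, 353]);
translate([245, 296, 0]) cube([44, 44, 353]);
translate([72, 13, 385]) {
  cube([145, 314, 9]);
  translate([0, 0, 9]) cube([145, 9, 329]);
  translate([0, 305, 9]) cube([145, 9, 329]);
  translate([0, 9, 9]) cube([9, 296, 329]);
  translate([136, 9, 9]) cube([9, 296, 329]);
}
translate([79, 18, 723]) {
  cube([131, 304, 12]);
  translate([0, 0, 12]) cube([131, 12, 340]);
  translate([0, 292, 12]) cube([131, 12, 340]);
  translate([0, 12, 12]) cube([12, 280, 340]);
  translate([119, 12, 12]) cube([12, 280, 340]);
}
translate([84, 21, 1075]) {
  cube([121, 298, 19]);
  translate([0, 0, 19]) cube([121, 19, 222]);
  translate([0, 279, 19]) cube([121, 19, 222]);
  translate([0, 19, 19]) cube([19, 260, 222]);
  translate([102, 19, 19]) cube([19, 260, 222]);
}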